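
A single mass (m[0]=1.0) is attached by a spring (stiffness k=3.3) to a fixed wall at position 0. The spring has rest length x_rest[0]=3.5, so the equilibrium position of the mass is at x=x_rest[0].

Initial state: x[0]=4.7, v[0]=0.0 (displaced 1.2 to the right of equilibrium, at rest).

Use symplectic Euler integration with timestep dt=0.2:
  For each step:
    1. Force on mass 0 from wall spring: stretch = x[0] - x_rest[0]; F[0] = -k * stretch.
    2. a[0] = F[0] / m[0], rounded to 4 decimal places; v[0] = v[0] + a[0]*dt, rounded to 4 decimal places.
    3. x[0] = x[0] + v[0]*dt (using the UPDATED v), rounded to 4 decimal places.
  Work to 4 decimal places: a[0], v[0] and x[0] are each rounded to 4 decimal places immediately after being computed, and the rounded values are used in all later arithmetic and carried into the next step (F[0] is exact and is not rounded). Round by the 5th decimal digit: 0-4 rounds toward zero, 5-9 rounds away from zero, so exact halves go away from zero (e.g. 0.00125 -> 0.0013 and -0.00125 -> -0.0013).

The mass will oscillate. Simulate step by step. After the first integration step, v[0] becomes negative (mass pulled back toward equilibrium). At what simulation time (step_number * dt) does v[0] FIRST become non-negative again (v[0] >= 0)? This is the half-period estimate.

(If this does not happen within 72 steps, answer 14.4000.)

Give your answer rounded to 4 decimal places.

Answer: 1.8000

Derivation:
Step 0: x=[4.7000] v=[0.0000]
Step 1: x=[4.5416] v=[-0.7920]
Step 2: x=[4.2457] v=[-1.4795]
Step 3: x=[3.8514] v=[-1.9717]
Step 4: x=[3.4107] v=[-2.2036]
Step 5: x=[2.9818] v=[-2.1447]
Step 6: x=[2.6213] v=[-1.8027]
Step 7: x=[2.3767] v=[-1.2228]
Step 8: x=[2.2804] v=[-0.4814]
Step 9: x=[2.3451] v=[0.3235]
First v>=0 after going negative at step 9, time=1.8000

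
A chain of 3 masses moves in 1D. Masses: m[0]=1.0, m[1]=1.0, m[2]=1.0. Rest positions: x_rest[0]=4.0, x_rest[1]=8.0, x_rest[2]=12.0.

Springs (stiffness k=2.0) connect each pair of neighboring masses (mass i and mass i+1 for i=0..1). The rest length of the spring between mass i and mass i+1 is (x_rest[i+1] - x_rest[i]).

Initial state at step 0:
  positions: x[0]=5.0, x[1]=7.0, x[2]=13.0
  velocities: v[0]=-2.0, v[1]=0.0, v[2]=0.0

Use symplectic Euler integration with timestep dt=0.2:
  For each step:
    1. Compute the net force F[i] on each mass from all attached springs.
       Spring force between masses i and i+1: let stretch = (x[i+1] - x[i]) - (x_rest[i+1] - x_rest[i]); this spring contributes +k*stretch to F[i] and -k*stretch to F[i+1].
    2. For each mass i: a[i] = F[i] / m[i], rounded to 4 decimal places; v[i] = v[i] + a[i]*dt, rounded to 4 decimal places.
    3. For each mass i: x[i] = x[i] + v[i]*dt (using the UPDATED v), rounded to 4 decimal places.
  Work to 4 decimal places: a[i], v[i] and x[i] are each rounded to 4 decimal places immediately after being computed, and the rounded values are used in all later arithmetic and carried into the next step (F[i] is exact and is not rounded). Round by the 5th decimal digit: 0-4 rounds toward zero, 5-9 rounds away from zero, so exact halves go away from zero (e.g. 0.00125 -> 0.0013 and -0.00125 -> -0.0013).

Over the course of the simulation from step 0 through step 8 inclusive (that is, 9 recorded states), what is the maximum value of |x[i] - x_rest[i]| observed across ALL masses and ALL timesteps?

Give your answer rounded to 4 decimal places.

Step 0: x=[5.0000 7.0000 13.0000] v=[-2.0000 0.0000 0.0000]
Step 1: x=[4.4400 7.3200 12.8400] v=[-2.8000 1.6000 -0.8000]
Step 2: x=[3.7904 7.8512 12.5584] v=[-3.2480 2.6560 -1.4080]
Step 3: x=[3.1457 8.4341 12.2202] v=[-3.2237 2.9146 -1.6909]
Step 4: x=[2.6040 8.8968 11.8991] v=[-2.7083 2.3137 -1.6053]
Step 5: x=[2.2458 9.0963 11.6579] v=[-1.7912 0.9975 -1.2062]
Step 6: x=[2.1156 8.9527 11.5317] v=[-0.6510 -0.7181 -0.6308]
Step 7: x=[2.2124 8.4684 11.5192] v=[0.4838 -2.4213 -0.0624]
Step 8: x=[2.4896 7.7277 11.5827] v=[1.3862 -3.7034 0.3173]
Max displacement = 1.8844

Answer: 1.8844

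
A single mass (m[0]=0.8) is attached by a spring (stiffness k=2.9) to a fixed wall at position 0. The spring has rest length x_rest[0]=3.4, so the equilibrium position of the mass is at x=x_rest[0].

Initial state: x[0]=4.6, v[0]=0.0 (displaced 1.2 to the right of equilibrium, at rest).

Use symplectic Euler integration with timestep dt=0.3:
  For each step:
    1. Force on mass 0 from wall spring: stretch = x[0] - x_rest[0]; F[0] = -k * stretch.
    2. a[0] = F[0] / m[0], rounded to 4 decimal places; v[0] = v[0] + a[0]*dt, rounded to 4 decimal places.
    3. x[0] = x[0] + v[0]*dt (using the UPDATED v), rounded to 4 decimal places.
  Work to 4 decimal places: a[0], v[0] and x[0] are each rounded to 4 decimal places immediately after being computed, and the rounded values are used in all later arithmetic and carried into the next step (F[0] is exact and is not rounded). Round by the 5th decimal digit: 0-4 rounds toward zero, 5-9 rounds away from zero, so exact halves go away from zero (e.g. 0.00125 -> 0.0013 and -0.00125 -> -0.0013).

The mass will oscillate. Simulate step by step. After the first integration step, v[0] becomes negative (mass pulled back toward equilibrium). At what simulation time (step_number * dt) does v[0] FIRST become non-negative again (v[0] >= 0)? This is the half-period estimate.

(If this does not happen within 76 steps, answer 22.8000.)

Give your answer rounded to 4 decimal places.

Answer: 1.8000

Derivation:
Step 0: x=[4.6000] v=[0.0000]
Step 1: x=[4.2085] v=[-1.3050]
Step 2: x=[3.5532] v=[-2.1842]
Step 3: x=[2.8480] v=[-2.3508]
Step 4: x=[2.3229] v=[-1.7505]
Step 5: x=[2.1491] v=[-0.5792]
Step 6: x=[2.3835] v=[0.7812]
First v>=0 after going negative at step 6, time=1.8000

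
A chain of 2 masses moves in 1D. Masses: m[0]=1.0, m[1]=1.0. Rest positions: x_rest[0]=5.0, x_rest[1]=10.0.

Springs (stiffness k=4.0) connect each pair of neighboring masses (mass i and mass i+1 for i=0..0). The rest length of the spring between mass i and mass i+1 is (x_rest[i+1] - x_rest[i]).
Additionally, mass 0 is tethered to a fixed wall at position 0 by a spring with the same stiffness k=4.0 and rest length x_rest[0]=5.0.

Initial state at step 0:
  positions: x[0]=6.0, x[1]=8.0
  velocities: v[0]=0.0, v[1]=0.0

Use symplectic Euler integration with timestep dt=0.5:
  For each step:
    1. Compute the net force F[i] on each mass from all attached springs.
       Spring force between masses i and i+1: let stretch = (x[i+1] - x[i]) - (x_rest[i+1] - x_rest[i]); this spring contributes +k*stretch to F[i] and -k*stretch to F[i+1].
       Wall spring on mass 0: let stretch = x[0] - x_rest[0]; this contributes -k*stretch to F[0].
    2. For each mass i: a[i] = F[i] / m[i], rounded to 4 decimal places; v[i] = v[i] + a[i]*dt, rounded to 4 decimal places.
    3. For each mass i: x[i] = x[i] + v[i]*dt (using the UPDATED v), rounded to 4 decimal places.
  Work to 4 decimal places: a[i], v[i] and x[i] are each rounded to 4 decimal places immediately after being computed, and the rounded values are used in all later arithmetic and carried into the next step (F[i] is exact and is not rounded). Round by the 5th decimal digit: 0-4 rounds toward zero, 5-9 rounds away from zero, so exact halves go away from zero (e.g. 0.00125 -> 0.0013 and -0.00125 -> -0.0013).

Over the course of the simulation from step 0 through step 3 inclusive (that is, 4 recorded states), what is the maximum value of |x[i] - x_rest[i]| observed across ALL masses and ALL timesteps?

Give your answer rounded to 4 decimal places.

Answer: 3.0000

Derivation:
Step 0: x=[6.0000 8.0000] v=[0.0000 0.0000]
Step 1: x=[2.0000 11.0000] v=[-8.0000 6.0000]
Step 2: x=[5.0000 10.0000] v=[6.0000 -2.0000]
Step 3: x=[8.0000 9.0000] v=[6.0000 -2.0000]
Max displacement = 3.0000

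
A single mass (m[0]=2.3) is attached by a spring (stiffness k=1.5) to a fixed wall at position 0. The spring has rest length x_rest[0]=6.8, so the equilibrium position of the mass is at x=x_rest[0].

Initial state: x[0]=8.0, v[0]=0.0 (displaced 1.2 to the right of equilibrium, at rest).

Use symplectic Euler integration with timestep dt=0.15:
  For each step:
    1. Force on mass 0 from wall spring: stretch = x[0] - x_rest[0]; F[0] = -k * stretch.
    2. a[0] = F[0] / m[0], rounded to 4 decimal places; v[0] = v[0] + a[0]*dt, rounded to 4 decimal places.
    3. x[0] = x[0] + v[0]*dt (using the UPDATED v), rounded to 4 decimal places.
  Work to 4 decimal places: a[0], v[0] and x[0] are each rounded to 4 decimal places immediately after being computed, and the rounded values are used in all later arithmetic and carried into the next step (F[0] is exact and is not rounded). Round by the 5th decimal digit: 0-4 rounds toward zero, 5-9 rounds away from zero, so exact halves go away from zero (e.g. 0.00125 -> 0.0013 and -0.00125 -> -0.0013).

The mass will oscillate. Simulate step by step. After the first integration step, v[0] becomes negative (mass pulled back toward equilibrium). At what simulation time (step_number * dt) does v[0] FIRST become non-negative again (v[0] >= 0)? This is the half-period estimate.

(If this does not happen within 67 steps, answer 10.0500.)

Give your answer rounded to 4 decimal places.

Step 0: x=[8.0000] v=[0.0000]
Step 1: x=[7.9824] v=[-0.1174]
Step 2: x=[7.9474] v=[-0.2331]
Step 3: x=[7.8956] v=[-0.3453]
Step 4: x=[7.8277] v=[-0.4525]
Step 5: x=[7.7448] v=[-0.5530]
Step 6: x=[7.6480] v=[-0.6454]
Step 7: x=[7.5387] v=[-0.7284]
Step 8: x=[7.4186] v=[-0.8007]
Step 9: x=[7.2894] v=[-0.8612]
Step 10: x=[7.1530] v=[-0.9091]
Step 11: x=[7.0115] v=[-0.9436]
Step 12: x=[6.8669] v=[-0.9643]
Step 13: x=[6.7213] v=[-0.9708]
Step 14: x=[6.5768] v=[-0.9631]
Step 15: x=[6.4356] v=[-0.9413]
Step 16: x=[6.2998] v=[-0.9056]
Step 17: x=[6.1713] v=[-0.8567]
Step 18: x=[6.0520] v=[-0.7952]
Step 19: x=[5.9437] v=[-0.7220]
Step 20: x=[5.8480] v=[-0.6382]
Step 21: x=[5.7662] v=[-0.5451]
Step 22: x=[5.6996] v=[-0.4440]
Step 23: x=[5.6492] v=[-0.3363]
Step 24: x=[5.6156] v=[-0.2237]
Step 25: x=[5.5994] v=[-0.1078]
Step 26: x=[5.6009] v=[0.0097]
First v>=0 after going negative at step 26, time=3.9000

Answer: 3.9000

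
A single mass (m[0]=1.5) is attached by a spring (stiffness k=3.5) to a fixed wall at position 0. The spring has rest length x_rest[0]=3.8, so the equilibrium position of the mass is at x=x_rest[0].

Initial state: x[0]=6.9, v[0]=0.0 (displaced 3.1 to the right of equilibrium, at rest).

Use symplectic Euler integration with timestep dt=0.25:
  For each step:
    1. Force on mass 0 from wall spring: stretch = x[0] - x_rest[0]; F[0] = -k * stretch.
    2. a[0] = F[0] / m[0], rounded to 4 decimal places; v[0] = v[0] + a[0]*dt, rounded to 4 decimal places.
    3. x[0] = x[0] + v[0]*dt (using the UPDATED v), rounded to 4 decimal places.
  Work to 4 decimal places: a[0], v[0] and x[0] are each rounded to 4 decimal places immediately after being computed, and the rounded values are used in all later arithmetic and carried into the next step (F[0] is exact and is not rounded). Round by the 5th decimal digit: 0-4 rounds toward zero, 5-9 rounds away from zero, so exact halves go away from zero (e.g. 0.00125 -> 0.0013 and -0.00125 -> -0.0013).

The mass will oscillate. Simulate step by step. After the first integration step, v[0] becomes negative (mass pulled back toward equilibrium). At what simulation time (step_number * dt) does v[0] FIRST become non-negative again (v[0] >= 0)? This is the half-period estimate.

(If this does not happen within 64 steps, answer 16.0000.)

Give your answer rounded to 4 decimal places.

Step 0: x=[6.9000] v=[0.0000]
Step 1: x=[6.4479] v=[-1.8083]
Step 2: x=[5.6097] v=[-3.3529]
Step 3: x=[4.5076] v=[-4.4086]
Step 4: x=[3.3023] v=[-4.8214]
Step 5: x=[2.1695] v=[-4.5311]
Step 6: x=[1.2745] v=[-3.5800]
Step 7: x=[0.7478] v=[-2.1068]
Step 8: x=[0.6662] v=[-0.3264]
Step 9: x=[1.0416] v=[1.5017]
First v>=0 after going negative at step 9, time=2.2500

Answer: 2.2500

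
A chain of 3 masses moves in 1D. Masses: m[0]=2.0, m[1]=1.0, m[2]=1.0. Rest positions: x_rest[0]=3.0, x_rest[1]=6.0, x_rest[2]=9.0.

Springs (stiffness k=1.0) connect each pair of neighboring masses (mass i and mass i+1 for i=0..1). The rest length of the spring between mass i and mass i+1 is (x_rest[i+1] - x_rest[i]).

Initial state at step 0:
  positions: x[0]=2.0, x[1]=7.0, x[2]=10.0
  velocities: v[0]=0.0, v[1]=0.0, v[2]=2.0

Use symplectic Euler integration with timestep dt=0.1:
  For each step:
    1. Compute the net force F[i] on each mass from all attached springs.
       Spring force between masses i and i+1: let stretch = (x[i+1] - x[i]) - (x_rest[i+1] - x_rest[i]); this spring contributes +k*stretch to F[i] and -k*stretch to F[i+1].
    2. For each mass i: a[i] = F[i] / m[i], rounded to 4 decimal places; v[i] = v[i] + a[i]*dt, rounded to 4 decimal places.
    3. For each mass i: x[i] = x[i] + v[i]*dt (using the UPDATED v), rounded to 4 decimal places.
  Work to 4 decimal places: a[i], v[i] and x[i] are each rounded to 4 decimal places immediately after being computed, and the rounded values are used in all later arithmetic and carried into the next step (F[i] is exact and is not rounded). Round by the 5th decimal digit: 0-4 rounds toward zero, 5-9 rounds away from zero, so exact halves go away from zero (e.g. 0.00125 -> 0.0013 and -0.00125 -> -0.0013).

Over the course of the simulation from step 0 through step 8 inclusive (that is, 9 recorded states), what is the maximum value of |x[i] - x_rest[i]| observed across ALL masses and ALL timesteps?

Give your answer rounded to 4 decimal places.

Step 0: x=[2.0000 7.0000 10.0000] v=[0.0000 0.0000 2.0000]
Step 1: x=[2.0100 6.9800 10.2000] v=[0.1000 -0.2000 2.0000]
Step 2: x=[2.0299 6.9425 10.3978] v=[0.1985 -0.3750 1.9780]
Step 3: x=[2.0593 6.8904 10.5911] v=[0.2941 -0.5207 1.9325]
Step 4: x=[2.0979 6.8270 10.7773] v=[0.3857 -0.6337 1.8624]
Step 5: x=[2.1451 6.7558 10.9540] v=[0.4722 -0.7116 1.7674]
Step 6: x=[2.2004 6.6805 11.1188] v=[0.5527 -0.7529 1.6476]
Step 7: x=[2.2631 6.6048 11.2692] v=[0.6267 -0.7571 1.5038]
Step 8: x=[2.3325 6.5323 11.4029] v=[0.6938 -0.7248 1.3374]
Max displacement = 2.4029

Answer: 2.4029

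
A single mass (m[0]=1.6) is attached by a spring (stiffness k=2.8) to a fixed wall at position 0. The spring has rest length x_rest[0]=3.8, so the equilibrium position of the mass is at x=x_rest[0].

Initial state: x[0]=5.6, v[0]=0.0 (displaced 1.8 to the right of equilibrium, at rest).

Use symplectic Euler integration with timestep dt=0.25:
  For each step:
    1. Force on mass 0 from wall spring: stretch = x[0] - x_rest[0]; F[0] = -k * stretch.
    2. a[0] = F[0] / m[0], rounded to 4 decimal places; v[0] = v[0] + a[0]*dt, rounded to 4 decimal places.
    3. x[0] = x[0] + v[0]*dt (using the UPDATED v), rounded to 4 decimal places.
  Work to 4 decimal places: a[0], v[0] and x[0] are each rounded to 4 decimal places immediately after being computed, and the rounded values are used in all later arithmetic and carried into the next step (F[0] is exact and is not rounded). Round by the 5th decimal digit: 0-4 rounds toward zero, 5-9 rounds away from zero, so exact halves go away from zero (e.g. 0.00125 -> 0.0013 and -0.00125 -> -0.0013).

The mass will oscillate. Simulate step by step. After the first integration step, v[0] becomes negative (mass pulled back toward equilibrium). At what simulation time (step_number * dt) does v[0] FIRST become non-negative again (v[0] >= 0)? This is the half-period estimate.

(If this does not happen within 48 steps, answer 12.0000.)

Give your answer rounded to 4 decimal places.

Answer: 2.5000

Derivation:
Step 0: x=[5.6000] v=[0.0000]
Step 1: x=[5.4031] v=[-0.7875]
Step 2: x=[5.0309] v=[-1.4889]
Step 3: x=[4.5241] v=[-2.0274]
Step 4: x=[3.9381] v=[-2.3442]
Step 5: x=[3.3370] v=[-2.4046]
Step 6: x=[2.7865] v=[-2.2020]
Step 7: x=[2.3469] v=[-1.7586]
Step 8: x=[2.0662] v=[-1.1229]
Step 9: x=[1.9751] v=[-0.3644]
Step 10: x=[2.0836] v=[0.4340]
First v>=0 after going negative at step 10, time=2.5000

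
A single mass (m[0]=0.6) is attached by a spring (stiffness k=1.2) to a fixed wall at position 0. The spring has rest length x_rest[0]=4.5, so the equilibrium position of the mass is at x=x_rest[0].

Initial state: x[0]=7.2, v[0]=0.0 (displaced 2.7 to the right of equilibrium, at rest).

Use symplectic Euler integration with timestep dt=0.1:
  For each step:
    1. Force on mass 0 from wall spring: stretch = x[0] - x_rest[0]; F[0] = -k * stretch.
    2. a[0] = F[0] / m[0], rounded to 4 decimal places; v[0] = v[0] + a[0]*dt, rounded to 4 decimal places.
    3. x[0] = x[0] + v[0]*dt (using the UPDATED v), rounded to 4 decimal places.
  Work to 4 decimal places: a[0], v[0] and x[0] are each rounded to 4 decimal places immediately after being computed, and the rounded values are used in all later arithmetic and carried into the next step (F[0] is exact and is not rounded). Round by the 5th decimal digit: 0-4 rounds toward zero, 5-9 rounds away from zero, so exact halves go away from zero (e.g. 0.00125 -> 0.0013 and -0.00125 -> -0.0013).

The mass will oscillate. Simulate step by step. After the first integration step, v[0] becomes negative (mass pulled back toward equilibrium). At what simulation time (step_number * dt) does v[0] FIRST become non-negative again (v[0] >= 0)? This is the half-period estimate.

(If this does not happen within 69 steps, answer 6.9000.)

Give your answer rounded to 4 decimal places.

Step 0: x=[7.2000] v=[0.0000]
Step 1: x=[7.1460] v=[-0.5400]
Step 2: x=[7.0391] v=[-1.0692]
Step 3: x=[6.8814] v=[-1.5770]
Step 4: x=[6.6761] v=[-2.0533]
Step 5: x=[6.4273] v=[-2.4885]
Step 6: x=[6.1399] v=[-2.8740]
Step 7: x=[5.8197] v=[-3.2020]
Step 8: x=[5.4731] v=[-3.4659]
Step 9: x=[5.1071] v=[-3.6605]
Step 10: x=[4.7289] v=[-3.7819]
Step 11: x=[4.3461] v=[-3.8277]
Step 12: x=[3.9664] v=[-3.7969]
Step 13: x=[3.5974] v=[-3.6902]
Step 14: x=[3.2464] v=[-3.5097]
Step 15: x=[2.9205] v=[-3.2590]
Step 16: x=[2.6262] v=[-2.9431]
Step 17: x=[2.3694] v=[-2.5683]
Step 18: x=[2.1552] v=[-2.1422]
Step 19: x=[1.9879] v=[-1.6732]
Step 20: x=[1.8708] v=[-1.1708]
Step 21: x=[1.8063] v=[-0.6450]
Step 22: x=[1.7957] v=[-0.1063]
Step 23: x=[1.8392] v=[0.4346]
First v>=0 after going negative at step 23, time=2.3000

Answer: 2.3000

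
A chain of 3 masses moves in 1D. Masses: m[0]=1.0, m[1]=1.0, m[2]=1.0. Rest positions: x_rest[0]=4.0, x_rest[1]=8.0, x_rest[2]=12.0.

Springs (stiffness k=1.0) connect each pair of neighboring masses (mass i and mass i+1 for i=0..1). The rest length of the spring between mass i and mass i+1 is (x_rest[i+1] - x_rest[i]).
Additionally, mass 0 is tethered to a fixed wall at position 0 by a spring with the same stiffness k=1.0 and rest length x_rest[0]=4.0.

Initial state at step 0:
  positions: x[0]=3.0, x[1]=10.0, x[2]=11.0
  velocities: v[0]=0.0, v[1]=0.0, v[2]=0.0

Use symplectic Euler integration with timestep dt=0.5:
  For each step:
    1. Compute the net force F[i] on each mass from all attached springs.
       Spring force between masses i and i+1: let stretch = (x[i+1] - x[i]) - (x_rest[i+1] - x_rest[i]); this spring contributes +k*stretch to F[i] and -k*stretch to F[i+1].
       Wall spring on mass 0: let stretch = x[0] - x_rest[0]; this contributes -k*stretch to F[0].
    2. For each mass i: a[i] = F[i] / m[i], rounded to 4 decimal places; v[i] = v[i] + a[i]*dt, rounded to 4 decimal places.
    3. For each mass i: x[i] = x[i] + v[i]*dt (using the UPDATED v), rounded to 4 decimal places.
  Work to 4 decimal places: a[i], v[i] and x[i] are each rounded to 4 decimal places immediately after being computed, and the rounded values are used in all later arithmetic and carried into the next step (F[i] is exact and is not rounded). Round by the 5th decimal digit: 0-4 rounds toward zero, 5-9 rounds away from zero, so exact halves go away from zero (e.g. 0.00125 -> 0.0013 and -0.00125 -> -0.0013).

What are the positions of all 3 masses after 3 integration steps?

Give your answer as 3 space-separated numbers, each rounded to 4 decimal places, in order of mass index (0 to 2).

Step 0: x=[3.0000 10.0000 11.0000] v=[0.0000 0.0000 0.0000]
Step 1: x=[4.0000 8.5000 11.7500] v=[2.0000 -3.0000 1.5000]
Step 2: x=[5.1250 6.6875 12.6875] v=[2.2500 -3.6250 1.8750]
Step 3: x=[5.3594 5.9844 13.1250] v=[0.4688 -1.4063 0.8750]

Answer: 5.3594 5.9844 13.1250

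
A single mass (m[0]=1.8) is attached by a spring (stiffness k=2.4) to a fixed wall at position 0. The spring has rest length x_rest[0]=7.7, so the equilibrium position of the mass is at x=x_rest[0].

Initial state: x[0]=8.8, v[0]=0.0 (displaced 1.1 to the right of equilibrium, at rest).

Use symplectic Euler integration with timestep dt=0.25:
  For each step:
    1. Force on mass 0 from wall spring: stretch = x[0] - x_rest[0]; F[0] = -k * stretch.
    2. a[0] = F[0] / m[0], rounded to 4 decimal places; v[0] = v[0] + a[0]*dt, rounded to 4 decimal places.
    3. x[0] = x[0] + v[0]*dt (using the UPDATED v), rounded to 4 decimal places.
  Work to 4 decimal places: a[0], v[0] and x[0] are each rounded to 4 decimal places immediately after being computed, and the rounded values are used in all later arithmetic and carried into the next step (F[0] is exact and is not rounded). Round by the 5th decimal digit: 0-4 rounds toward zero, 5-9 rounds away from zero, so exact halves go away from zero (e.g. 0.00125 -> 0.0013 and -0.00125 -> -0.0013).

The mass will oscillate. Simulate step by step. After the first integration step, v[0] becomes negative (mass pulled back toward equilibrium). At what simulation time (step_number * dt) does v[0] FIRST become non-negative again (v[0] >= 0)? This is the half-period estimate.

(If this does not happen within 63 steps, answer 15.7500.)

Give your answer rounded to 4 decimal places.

Answer: 2.7500

Derivation:
Step 0: x=[8.8000] v=[0.0000]
Step 1: x=[8.7083] v=[-0.3667]
Step 2: x=[8.5326] v=[-0.7028]
Step 3: x=[8.2875] v=[-0.9803]
Step 4: x=[7.9935] v=[-1.1761]
Step 5: x=[7.6750] v=[-1.2739]
Step 6: x=[7.3586] v=[-1.2656]
Step 7: x=[7.0707] v=[-1.1518]
Step 8: x=[6.8352] v=[-0.9420]
Step 9: x=[6.6718] v=[-0.6537]
Step 10: x=[6.5941] v=[-0.3110]
Step 11: x=[6.6085] v=[0.0576]
First v>=0 after going negative at step 11, time=2.7500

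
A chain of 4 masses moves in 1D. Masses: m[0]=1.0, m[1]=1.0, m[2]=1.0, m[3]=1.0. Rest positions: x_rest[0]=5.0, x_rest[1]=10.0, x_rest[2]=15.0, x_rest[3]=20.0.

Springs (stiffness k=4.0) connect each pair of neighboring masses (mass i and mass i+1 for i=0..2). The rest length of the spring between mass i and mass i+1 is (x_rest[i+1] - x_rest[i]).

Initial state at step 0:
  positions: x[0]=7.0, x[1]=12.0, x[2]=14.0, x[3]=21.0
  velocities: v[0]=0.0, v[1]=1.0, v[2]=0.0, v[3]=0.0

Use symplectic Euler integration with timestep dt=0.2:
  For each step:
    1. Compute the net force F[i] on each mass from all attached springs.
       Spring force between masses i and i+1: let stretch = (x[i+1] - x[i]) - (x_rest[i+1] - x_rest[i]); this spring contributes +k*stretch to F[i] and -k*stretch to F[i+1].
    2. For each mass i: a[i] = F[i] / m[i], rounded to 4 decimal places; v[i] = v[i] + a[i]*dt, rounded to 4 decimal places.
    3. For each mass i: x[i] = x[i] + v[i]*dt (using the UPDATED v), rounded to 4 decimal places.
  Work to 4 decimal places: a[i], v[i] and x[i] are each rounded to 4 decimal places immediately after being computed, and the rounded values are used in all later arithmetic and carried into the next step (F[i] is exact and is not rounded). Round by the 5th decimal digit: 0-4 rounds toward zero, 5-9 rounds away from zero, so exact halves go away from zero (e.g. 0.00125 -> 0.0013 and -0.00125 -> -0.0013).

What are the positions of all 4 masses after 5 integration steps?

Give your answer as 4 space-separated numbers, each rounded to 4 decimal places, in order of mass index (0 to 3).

Answer: 5.9924 11.1027 17.4896 20.4152

Derivation:
Step 0: x=[7.0000 12.0000 14.0000 21.0000] v=[0.0000 1.0000 0.0000 0.0000]
Step 1: x=[7.0000 11.7200 14.8000 20.6800] v=[0.0000 -1.4000 4.0000 -1.6000]
Step 2: x=[6.9552 11.1776 16.0480 20.2192] v=[-0.2240 -2.7120 6.2400 -2.3040]
Step 3: x=[6.7860 10.7389 17.1841 19.8910] v=[-0.8461 -2.1936 5.6806 -1.6410]
Step 4: x=[6.4492 10.6989 17.7221 19.9297] v=[-1.6838 -0.1998 2.6900 0.1935]
Step 5: x=[5.9924 11.1027 17.4896 20.4152] v=[-2.2840 2.0190 -1.1625 2.4274]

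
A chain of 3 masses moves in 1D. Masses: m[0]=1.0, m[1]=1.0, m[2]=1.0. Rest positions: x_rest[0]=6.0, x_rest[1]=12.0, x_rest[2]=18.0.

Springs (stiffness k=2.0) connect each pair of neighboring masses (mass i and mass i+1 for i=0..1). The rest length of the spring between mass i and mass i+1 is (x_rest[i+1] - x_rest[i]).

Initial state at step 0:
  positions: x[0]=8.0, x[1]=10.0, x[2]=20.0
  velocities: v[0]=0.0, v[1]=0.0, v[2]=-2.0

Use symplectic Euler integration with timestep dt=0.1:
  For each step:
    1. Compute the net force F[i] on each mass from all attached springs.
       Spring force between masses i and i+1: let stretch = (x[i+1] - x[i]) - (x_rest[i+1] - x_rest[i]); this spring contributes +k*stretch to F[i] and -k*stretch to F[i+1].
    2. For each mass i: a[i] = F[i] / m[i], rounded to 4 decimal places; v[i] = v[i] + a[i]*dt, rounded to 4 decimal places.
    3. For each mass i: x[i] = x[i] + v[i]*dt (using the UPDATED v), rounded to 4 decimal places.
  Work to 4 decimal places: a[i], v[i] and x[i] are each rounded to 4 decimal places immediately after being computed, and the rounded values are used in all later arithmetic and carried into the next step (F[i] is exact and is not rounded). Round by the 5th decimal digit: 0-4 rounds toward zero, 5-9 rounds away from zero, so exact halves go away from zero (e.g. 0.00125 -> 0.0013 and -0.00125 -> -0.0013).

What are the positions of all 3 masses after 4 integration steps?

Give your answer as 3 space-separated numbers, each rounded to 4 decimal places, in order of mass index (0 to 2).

Step 0: x=[8.0000 10.0000 20.0000] v=[0.0000 0.0000 -2.0000]
Step 1: x=[7.9200 10.1600 19.7200] v=[-0.8000 1.6000 -2.8000]
Step 2: x=[7.7648 10.4664 19.3688] v=[-1.5520 3.0640 -3.5120]
Step 3: x=[7.5436 10.8968 18.9596] v=[-2.2117 4.3042 -4.0925]
Step 4: x=[7.2695 11.4214 18.5091] v=[-2.7411 5.2461 -4.5051]

Answer: 7.2695 11.4214 18.5091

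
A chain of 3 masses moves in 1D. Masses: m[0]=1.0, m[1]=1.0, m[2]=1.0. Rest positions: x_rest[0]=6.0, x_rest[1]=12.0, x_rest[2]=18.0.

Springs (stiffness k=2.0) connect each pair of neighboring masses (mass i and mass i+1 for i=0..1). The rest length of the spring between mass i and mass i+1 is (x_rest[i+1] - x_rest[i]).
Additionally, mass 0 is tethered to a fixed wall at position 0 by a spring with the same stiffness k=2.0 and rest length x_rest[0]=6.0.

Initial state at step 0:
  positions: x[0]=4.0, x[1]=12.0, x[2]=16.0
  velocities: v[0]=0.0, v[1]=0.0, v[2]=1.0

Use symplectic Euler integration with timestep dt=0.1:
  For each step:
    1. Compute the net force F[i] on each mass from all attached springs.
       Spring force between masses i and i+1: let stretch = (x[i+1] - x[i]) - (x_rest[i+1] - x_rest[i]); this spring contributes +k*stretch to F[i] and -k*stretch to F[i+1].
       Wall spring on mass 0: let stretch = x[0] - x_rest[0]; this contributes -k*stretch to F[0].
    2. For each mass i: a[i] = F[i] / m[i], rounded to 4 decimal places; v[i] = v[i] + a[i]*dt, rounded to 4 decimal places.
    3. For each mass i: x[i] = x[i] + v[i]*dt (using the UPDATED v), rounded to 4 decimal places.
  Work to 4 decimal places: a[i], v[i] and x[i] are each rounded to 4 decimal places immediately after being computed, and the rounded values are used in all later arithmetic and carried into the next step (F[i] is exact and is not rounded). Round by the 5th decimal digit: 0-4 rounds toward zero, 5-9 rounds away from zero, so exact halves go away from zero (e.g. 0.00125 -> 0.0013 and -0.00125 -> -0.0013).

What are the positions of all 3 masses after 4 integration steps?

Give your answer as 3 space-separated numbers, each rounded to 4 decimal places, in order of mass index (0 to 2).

Step 0: x=[4.0000 12.0000 16.0000] v=[0.0000 0.0000 1.0000]
Step 1: x=[4.0800 11.9200 16.1400] v=[0.8000 -0.8000 1.4000]
Step 2: x=[4.2352 11.7676 16.3156] v=[1.5520 -1.5240 1.7560]
Step 3: x=[4.4563 11.5555 16.5202] v=[2.2114 -2.1209 2.0464]
Step 4: x=[4.7303 11.3007 16.7456] v=[2.7400 -2.5478 2.2535]

Answer: 4.7303 11.3007 16.7456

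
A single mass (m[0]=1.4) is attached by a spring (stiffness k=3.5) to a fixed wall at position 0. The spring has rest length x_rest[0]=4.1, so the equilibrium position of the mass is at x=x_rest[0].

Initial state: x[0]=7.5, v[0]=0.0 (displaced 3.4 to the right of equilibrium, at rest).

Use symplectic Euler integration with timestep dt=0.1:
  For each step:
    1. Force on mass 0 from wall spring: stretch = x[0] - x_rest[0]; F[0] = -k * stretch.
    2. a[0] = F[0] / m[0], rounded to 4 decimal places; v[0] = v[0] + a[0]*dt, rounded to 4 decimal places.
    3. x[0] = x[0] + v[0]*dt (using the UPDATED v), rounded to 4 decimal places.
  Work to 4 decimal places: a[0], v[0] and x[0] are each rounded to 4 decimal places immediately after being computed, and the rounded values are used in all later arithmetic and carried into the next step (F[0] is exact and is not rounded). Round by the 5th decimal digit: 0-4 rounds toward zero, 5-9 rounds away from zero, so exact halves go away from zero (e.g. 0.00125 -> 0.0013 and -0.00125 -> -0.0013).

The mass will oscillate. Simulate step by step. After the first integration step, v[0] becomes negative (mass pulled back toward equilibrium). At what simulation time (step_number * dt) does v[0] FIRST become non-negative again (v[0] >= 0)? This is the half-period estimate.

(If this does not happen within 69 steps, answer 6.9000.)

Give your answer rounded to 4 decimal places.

Step 0: x=[7.5000] v=[0.0000]
Step 1: x=[7.4150] v=[-0.8500]
Step 2: x=[7.2471] v=[-1.6788]
Step 3: x=[7.0005] v=[-2.4656]
Step 4: x=[6.6814] v=[-3.1907]
Step 5: x=[6.2978] v=[-3.8361]
Step 6: x=[5.8592] v=[-4.3856]
Step 7: x=[5.3767] v=[-4.8254]
Step 8: x=[4.8622] v=[-5.1446]
Step 9: x=[4.3287] v=[-5.3352]
Step 10: x=[3.7895] v=[-5.3924]
Step 11: x=[3.2580] v=[-5.3148]
Step 12: x=[2.7476] v=[-5.1043]
Step 13: x=[2.2710] v=[-4.7662]
Step 14: x=[1.8401] v=[-4.3090]
Step 15: x=[1.4657] v=[-3.7440]
Step 16: x=[1.1572] v=[-3.0854]
Step 17: x=[0.9222] v=[-2.3497]
Step 18: x=[0.7667] v=[-1.5553]
Step 19: x=[0.6945] v=[-0.7220]
Step 20: x=[0.7074] v=[0.1294]
First v>=0 after going negative at step 20, time=2.0000

Answer: 2.0000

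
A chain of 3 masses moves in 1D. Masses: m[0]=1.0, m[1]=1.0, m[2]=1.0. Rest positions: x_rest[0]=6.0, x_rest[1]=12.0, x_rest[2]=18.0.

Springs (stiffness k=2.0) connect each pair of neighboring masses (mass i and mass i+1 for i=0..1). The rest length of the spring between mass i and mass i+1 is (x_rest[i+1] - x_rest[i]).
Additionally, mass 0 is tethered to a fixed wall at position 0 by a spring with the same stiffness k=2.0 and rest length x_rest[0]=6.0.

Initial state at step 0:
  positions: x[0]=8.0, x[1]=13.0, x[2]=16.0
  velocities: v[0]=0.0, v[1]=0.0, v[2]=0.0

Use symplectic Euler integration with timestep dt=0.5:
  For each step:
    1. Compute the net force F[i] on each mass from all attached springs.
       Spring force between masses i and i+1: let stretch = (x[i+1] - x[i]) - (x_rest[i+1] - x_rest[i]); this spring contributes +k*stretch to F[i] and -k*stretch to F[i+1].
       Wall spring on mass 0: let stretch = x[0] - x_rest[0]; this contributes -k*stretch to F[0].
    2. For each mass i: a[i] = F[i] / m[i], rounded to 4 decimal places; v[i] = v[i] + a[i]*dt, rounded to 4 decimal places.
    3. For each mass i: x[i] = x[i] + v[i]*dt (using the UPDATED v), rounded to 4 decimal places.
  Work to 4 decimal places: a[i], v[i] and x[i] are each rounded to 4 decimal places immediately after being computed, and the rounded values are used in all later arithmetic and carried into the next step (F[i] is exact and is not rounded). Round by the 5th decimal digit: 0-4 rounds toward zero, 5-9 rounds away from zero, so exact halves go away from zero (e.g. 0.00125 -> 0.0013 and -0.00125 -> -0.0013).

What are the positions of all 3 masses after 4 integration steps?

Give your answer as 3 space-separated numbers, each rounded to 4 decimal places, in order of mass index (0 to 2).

Answer: 4.4375 11.5625 19.0000

Derivation:
Step 0: x=[8.0000 13.0000 16.0000] v=[0.0000 0.0000 0.0000]
Step 1: x=[6.5000 12.0000 17.5000] v=[-3.0000 -2.0000 3.0000]
Step 2: x=[4.5000 11.0000 19.2500] v=[-4.0000 -2.0000 3.5000]
Step 3: x=[3.5000 10.8750 19.8750] v=[-2.0000 -0.2500 1.2500]
Step 4: x=[4.4375 11.5625 19.0000] v=[1.8750 1.3750 -1.7500]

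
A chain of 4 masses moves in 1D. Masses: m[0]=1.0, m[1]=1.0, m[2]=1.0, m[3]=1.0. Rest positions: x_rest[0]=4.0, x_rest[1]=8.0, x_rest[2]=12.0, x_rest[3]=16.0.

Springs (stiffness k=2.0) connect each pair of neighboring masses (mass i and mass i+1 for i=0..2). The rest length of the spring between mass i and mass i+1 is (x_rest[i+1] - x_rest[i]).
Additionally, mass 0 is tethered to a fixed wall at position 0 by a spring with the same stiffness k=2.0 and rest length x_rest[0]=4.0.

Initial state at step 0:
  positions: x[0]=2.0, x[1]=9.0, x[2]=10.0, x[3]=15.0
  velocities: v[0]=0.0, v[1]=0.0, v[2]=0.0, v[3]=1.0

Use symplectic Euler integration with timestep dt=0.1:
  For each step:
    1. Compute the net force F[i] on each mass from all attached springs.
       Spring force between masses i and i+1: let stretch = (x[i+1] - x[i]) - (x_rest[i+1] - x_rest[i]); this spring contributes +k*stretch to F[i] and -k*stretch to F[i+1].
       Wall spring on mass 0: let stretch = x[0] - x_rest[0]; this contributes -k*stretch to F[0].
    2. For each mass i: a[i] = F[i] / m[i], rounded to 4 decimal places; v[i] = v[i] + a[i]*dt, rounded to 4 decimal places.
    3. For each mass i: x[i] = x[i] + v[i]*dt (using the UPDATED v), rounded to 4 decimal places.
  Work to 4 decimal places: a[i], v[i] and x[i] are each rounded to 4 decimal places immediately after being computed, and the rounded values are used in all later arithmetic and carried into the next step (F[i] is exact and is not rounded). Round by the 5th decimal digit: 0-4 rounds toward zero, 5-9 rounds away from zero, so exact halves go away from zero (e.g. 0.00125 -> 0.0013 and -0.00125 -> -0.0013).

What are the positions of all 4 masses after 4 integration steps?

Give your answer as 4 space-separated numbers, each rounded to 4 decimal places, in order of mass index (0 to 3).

Step 0: x=[2.0000 9.0000 10.0000 15.0000] v=[0.0000 0.0000 0.0000 1.0000]
Step 1: x=[2.1000 8.8800 10.0800 15.0800] v=[1.0000 -1.2000 0.8000 0.8000]
Step 2: x=[2.2936 8.6484 10.2360 15.1400] v=[1.9360 -2.3160 1.5600 0.6000]
Step 3: x=[2.5684 8.3215 10.4583 15.1819] v=[2.7482 -3.2694 2.2233 0.4192]
Step 4: x=[2.9069 7.9222 10.7324 15.2094] v=[3.3851 -3.9927 2.7407 0.2745]

Answer: 2.9069 7.9222 10.7324 15.2094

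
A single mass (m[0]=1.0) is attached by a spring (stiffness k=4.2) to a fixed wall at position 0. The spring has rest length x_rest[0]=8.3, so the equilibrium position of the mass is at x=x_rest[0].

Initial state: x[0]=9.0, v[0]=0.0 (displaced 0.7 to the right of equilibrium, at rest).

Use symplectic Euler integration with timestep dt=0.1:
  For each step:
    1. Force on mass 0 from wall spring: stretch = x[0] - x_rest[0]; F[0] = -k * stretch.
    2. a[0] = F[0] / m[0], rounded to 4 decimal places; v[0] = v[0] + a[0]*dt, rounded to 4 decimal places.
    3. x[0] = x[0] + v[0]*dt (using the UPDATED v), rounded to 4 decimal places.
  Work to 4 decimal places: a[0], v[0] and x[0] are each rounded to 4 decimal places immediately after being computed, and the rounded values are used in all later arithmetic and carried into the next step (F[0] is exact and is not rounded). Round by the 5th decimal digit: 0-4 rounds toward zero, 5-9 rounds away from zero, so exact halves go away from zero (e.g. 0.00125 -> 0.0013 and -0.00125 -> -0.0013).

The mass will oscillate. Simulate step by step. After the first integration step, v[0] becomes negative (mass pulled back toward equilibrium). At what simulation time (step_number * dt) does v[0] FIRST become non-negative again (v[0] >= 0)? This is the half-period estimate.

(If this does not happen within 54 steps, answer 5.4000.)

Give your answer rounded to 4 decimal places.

Step 0: x=[9.0000] v=[0.0000]
Step 1: x=[8.9706] v=[-0.2940]
Step 2: x=[8.9130] v=[-0.5757]
Step 3: x=[8.8297] v=[-0.8332]
Step 4: x=[8.7241] v=[-1.0557]
Step 5: x=[8.6007] v=[-1.2338]
Step 6: x=[8.4647] v=[-1.3601]
Step 7: x=[8.3218] v=[-1.4293]
Step 8: x=[8.1780] v=[-1.4385]
Step 9: x=[8.0393] v=[-1.3873]
Step 10: x=[7.9115] v=[-1.2778]
Step 11: x=[7.8000] v=[-1.1146]
Step 12: x=[7.7095] v=[-0.9046]
Step 13: x=[7.6438] v=[-0.6566]
Step 14: x=[7.6057] v=[-0.3810]
Step 15: x=[7.5968] v=[-0.0894]
Step 16: x=[7.6174] v=[0.2059]
First v>=0 after going negative at step 16, time=1.6000

Answer: 1.6000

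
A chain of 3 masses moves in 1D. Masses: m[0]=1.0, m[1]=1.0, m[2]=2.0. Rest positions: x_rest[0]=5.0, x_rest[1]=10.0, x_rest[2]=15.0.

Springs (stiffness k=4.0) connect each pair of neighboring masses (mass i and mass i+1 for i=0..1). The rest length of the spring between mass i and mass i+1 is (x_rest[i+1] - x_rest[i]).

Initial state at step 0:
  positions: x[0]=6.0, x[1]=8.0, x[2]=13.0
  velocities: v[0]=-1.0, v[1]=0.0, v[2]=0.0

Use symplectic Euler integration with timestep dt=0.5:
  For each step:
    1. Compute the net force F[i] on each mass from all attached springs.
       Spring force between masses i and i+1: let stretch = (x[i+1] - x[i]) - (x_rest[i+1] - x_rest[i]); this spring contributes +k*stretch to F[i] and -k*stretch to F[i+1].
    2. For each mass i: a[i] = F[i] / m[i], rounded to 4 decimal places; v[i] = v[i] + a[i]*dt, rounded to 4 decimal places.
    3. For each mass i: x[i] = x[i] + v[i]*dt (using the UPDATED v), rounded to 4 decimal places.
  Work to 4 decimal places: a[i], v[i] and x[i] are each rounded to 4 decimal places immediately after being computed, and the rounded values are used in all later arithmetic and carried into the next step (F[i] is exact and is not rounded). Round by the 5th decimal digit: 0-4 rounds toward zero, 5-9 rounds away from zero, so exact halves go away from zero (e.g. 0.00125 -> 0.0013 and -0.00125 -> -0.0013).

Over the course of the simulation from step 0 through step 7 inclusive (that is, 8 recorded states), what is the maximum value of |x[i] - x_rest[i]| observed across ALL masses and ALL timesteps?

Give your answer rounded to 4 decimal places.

Answer: 4.0000

Derivation:
Step 0: x=[6.0000 8.0000 13.0000] v=[-1.0000 0.0000 0.0000]
Step 1: x=[2.5000 11.0000 13.0000] v=[-7.0000 6.0000 0.0000]
Step 2: x=[2.5000 7.5000 14.5000] v=[0.0000 -7.0000 3.0000]
Step 3: x=[2.5000 6.0000 15.0000] v=[0.0000 -3.0000 1.0000]
Step 4: x=[1.0000 10.0000 13.5000] v=[-3.0000 8.0000 -3.0000]
Step 5: x=[3.5000 8.5000 12.7500] v=[5.0000 -3.0000 -1.5000]
Step 6: x=[6.0000 6.2500 12.3750] v=[5.0000 -4.5000 -0.7500]
Step 7: x=[3.7500 9.8750 11.4375] v=[-4.5000 7.2500 -1.8750]
Max displacement = 4.0000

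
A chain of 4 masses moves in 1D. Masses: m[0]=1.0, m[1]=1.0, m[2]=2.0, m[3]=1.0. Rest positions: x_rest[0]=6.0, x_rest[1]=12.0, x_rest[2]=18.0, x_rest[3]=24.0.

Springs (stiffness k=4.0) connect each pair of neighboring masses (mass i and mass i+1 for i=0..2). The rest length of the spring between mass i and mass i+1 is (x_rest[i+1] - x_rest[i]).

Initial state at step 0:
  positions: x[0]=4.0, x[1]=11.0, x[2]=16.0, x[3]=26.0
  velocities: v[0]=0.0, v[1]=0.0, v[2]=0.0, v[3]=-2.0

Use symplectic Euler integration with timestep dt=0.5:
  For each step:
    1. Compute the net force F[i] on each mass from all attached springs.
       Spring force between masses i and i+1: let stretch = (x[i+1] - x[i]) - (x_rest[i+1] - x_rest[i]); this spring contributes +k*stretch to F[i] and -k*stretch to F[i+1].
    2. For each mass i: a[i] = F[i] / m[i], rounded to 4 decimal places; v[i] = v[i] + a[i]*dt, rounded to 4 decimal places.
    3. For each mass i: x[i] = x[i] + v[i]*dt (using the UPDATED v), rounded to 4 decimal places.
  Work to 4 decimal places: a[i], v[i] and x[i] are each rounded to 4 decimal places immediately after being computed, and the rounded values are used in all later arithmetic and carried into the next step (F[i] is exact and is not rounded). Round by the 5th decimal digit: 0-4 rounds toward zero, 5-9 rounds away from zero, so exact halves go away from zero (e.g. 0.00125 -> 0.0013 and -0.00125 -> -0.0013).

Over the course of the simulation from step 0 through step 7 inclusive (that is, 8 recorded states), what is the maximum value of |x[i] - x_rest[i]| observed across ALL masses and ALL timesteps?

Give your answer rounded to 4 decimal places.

Answer: 5.2500

Derivation:
Step 0: x=[4.0000 11.0000 16.0000 26.0000] v=[0.0000 0.0000 0.0000 -2.0000]
Step 1: x=[5.0000 9.0000 18.5000 21.0000] v=[2.0000 -4.0000 5.0000 -10.0000]
Step 2: x=[4.0000 12.5000 17.5000 19.5000] v=[-2.0000 7.0000 -2.0000 -3.0000]
Step 3: x=[5.5000 12.5000 15.0000 22.0000] v=[3.0000 0.0000 -5.0000 5.0000]
Step 4: x=[8.0000 8.0000 14.7500 23.5000] v=[5.0000 -9.0000 -0.5000 3.0000]
Step 5: x=[4.5000 10.2500 15.5000 22.2500] v=[-7.0000 4.5000 1.5000 -2.5000]
Step 6: x=[0.7500 12.0000 17.0000 20.2500] v=[-7.5000 3.5000 3.0000 -4.0000]
Step 7: x=[2.2500 7.5000 17.6250 21.0000] v=[3.0000 -9.0000 1.2500 1.5000]
Max displacement = 5.2500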